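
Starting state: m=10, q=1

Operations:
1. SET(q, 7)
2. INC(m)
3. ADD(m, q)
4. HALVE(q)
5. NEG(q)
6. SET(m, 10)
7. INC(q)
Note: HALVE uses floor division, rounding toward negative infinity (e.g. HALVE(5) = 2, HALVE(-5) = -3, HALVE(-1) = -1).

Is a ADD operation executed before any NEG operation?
Yes

First ADD: step 3
First NEG: step 5
Since 3 < 5, ADD comes first.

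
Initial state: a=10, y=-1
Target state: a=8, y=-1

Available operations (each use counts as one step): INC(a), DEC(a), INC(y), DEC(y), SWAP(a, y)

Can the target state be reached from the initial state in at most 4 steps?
Yes

Path (2 steps): DEC(a) → DEC(a)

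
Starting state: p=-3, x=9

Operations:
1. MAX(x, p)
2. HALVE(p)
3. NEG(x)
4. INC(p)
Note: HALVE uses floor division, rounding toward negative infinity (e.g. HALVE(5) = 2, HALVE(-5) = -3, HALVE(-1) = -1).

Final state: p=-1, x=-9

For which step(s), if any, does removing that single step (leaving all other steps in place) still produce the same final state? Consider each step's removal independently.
Step(s) 1

Testing removal of each single step:
Without step 1: final = p=-1, x=-9 (same)
Without step 2: final = p=-2, x=-9 (different)
Without step 3: final = p=-1, x=9 (different)
Without step 4: final = p=-2, x=-9 (different)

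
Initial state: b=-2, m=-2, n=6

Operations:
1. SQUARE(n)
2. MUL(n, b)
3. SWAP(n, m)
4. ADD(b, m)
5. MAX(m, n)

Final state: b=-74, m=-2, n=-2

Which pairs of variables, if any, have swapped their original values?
None

Comparing initial and final values:
n: 6 → -2
b: -2 → -74
m: -2 → -2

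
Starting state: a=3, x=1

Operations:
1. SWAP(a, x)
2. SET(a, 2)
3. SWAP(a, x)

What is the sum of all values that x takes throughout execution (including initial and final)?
9

Values of x at each step:
Initial: x = 1
After step 1: x = 3
After step 2: x = 3
After step 3: x = 2
Sum = 1 + 3 + 3 + 2 = 9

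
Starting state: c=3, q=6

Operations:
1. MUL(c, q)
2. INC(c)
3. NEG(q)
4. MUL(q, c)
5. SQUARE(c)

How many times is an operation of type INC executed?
1

Counting INC operations:
Step 2: INC(c) ← INC
Total: 1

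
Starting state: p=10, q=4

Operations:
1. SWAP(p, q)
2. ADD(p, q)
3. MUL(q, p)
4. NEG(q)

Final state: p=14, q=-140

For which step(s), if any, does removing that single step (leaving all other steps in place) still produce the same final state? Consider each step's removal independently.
None - removing any single step changes the final result

Testing removal of each single step:
Without step 1: final = p=14, q=-56 (different)
Without step 2: final = p=4, q=-40 (different)
Without step 3: final = p=14, q=-10 (different)
Without step 4: final = p=14, q=140 (different)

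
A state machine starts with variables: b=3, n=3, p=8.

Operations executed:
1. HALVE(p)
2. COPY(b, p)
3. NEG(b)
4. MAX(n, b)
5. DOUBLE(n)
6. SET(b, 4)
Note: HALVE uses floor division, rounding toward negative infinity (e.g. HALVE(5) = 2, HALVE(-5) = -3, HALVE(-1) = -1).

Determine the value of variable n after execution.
n = 6

Tracing execution:
Step 1: HALVE(p) → n = 3
Step 2: COPY(b, p) → n = 3
Step 3: NEG(b) → n = 3
Step 4: MAX(n, b) → n = 3
Step 5: DOUBLE(n) → n = 6
Step 6: SET(b, 4) → n = 6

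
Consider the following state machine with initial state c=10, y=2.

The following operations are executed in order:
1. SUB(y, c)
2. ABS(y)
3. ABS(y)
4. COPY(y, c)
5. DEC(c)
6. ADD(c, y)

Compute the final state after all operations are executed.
{c: 19, y: 10}

Step-by-step execution:
Initial: c=10, y=2
After step 1 (SUB(y, c)): c=10, y=-8
After step 2 (ABS(y)): c=10, y=8
After step 3 (ABS(y)): c=10, y=8
After step 4 (COPY(y, c)): c=10, y=10
After step 5 (DEC(c)): c=9, y=10
After step 6 (ADD(c, y)): c=19, y=10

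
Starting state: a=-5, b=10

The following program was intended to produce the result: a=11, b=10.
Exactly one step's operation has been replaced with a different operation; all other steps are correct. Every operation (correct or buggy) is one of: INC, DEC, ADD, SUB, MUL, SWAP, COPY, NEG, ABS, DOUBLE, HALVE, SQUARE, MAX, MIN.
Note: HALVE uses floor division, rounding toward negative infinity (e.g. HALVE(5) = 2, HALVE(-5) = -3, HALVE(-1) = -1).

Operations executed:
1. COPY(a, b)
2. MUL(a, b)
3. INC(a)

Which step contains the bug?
Step 2

Trace with buggy code:
Initial: a=-5, b=10
After step 1: a=10, b=10
After step 2: a=100, b=10
After step 3: a=101, b=10
Actual final a=101, b=10 ≠ expected a=11, b=10.
Step 2 is the only position where a single-operation replacement can produce the expected result.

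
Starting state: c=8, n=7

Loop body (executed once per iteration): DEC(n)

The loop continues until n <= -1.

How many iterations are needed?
8

Tracing iterations:
Initial: c=8, n=7
After iteration 1: c=8, n=6
After iteration 2: c=8, n=5
After iteration 3: c=8, n=4
After iteration 4: c=8, n=3
After iteration 5: c=8, n=2
After iteration 6: c=8, n=1
After iteration 7: c=8, n=0
After iteration 8: c=8, n=-1
n <= -1 now holds, so the loop exits after 8 iterations.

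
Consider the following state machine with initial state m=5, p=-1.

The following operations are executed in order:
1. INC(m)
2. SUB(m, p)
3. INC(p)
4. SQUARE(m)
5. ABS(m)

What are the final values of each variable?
{m: 49, p: 0}

Step-by-step execution:
Initial: m=5, p=-1
After step 1 (INC(m)): m=6, p=-1
After step 2 (SUB(m, p)): m=7, p=-1
After step 3 (INC(p)): m=7, p=0
After step 4 (SQUARE(m)): m=49, p=0
After step 5 (ABS(m)): m=49, p=0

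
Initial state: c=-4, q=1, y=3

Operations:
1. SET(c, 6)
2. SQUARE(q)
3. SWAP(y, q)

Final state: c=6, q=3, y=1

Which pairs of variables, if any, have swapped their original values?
(y, q)

Comparing initial and final values:
y: 3 → 1
c: -4 → 6
q: 1 → 3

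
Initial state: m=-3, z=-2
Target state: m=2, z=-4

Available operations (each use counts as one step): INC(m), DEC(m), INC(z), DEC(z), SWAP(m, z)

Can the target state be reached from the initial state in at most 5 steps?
No

The target state cannot be reached within 5 steps.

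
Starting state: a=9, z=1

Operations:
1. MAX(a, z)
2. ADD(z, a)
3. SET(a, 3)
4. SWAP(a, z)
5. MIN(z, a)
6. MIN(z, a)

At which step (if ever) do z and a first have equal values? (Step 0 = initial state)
Never

z and a never become equal during execution.

Comparing values at each step:
Initial: z=1, a=9
After step 1: z=1, a=9
After step 2: z=10, a=9
After step 3: z=10, a=3
After step 4: z=3, a=10
After step 5: z=3, a=10
After step 6: z=3, a=10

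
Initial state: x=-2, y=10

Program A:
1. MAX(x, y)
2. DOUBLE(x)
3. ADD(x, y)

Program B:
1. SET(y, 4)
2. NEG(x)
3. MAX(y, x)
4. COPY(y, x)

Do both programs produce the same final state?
No

Program A final state: x=30, y=10
Program B final state: x=2, y=2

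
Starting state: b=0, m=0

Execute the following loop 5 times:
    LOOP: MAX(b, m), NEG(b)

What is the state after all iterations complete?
b=0, m=0

Iteration trace:
Start: b=0, m=0
After iteration 1: b=0, m=0
After iteration 2: b=0, m=0
After iteration 3: b=0, m=0
After iteration 4: b=0, m=0
After iteration 5: b=0, m=0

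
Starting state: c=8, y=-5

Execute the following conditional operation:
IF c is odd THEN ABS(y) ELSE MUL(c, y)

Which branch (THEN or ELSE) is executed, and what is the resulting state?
Branch: ELSE, Final state: c=-40, y=-5

Evaluating condition: c is odd
Condition is False, so ELSE branch executes
After MUL(c, y): c=-40, y=-5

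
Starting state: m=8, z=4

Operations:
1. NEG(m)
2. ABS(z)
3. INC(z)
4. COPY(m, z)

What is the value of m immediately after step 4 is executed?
m = 5

Tracing m through execution:
Initial: m = 8
After step 1 (NEG(m)): m = -8
After step 2 (ABS(z)): m = -8
After step 3 (INC(z)): m = -8
After step 4 (COPY(m, z)): m = 5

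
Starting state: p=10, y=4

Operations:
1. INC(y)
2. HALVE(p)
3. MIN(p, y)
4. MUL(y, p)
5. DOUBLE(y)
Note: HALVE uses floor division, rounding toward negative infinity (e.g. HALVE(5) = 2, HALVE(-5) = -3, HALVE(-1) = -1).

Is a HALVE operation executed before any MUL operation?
Yes

First HALVE: step 2
First MUL: step 4
Since 2 < 4, HALVE comes first.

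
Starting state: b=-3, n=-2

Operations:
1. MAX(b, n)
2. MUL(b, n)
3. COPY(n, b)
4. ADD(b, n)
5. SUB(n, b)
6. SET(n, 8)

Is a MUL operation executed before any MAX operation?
No

First MUL: step 2
First MAX: step 1
Since 2 > 1, MAX comes first.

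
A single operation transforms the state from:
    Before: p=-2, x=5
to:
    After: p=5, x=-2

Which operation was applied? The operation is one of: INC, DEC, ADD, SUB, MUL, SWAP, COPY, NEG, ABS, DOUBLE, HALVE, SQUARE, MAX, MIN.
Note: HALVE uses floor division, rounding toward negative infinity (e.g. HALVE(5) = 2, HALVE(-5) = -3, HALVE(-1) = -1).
SWAP(p, x)

Analyzing the change:
Before: p=-2, x=5
After: p=5, x=-2
Variable p changed from -2 to 5
Variable x changed from 5 to -2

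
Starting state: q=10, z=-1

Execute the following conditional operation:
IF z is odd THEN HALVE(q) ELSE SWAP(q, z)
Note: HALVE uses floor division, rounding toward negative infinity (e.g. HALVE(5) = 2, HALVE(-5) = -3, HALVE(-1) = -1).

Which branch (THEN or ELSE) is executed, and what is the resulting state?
Branch: THEN, Final state: q=5, z=-1

Evaluating condition: z is odd
Condition is True, so THEN branch executes
After HALVE(q): q=5, z=-1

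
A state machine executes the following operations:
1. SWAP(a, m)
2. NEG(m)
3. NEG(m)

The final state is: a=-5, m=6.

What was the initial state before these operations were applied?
a=6, m=-5

Working backwards:
Final state: a=-5, m=6
Before step 3 (NEG(m)): a=-5, m=-6
Before step 2 (NEG(m)): a=-5, m=6
Before step 1 (SWAP(a, m)): a=6, m=-5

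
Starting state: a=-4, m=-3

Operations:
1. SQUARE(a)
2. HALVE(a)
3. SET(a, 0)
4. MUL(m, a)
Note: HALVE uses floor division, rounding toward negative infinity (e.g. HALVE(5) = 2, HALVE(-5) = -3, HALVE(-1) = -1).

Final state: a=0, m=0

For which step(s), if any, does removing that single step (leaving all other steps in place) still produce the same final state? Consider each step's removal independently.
Step(s) 1, 2

Testing removal of each single step:
Without step 1: final = a=0, m=0 (same)
Without step 2: final = a=0, m=0 (same)
Without step 3: final = a=8, m=-24 (different)
Without step 4: final = a=0, m=-3 (different)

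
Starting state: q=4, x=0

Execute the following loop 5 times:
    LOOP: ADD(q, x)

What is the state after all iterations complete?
q=4, x=0

Iteration trace:
Start: q=4, x=0
After iteration 1: q=4, x=0
After iteration 2: q=4, x=0
After iteration 3: q=4, x=0
After iteration 4: q=4, x=0
After iteration 5: q=4, x=0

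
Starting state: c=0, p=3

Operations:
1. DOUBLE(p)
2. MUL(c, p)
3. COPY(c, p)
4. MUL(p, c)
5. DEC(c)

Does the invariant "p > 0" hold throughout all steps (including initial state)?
Yes

The invariant holds at every step.

State at each step:
Initial: c=0, p=3
After step 1: c=0, p=6
After step 2: c=0, p=6
After step 3: c=6, p=6
After step 4: c=6, p=36
After step 5: c=5, p=36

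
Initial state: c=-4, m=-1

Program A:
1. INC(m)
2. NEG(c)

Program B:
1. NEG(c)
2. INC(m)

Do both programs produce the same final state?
Yes

Program A final state: c=4, m=0
Program B final state: c=4, m=0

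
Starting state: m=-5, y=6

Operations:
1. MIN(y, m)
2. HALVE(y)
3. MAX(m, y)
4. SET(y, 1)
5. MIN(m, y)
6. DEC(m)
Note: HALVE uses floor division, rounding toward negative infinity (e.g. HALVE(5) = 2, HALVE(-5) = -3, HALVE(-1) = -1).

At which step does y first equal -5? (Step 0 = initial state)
Step 1

Tracing y:
Initial: y = 6
After step 1: y = -5 ← first occurrence
After step 2: y = -3
After step 3: y = -3
After step 4: y = 1
After step 5: y = 1
After step 6: y = 1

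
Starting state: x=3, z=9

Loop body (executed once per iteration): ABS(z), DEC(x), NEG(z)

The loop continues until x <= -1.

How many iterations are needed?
4

Tracing iterations:
Initial: x=3, z=9
After iteration 1: x=2, z=-9
After iteration 2: x=1, z=-9
After iteration 3: x=0, z=-9
After iteration 4: x=-1, z=-9
x <= -1 now holds, so the loop exits after 4 iterations.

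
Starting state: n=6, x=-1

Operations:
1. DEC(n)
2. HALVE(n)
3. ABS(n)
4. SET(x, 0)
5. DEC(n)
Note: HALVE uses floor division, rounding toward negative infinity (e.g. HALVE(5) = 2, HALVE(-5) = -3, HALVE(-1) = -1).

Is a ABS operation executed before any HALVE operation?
No

First ABS: step 3
First HALVE: step 2
Since 3 > 2, HALVE comes first.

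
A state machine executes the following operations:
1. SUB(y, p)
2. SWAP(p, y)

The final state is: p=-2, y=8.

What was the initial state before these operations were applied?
p=8, y=6

Working backwards:
Final state: p=-2, y=8
Before step 2 (SWAP(p, y)): p=8, y=-2
Before step 1 (SUB(y, p)): p=8, y=6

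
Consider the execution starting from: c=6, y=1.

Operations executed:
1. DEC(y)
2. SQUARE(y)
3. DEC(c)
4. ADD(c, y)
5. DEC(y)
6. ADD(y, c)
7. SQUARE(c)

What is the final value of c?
c = 25

Tracing execution:
Step 1: DEC(y) → c = 6
Step 2: SQUARE(y) → c = 6
Step 3: DEC(c) → c = 5
Step 4: ADD(c, y) → c = 5
Step 5: DEC(y) → c = 5
Step 6: ADD(y, c) → c = 5
Step 7: SQUARE(c) → c = 25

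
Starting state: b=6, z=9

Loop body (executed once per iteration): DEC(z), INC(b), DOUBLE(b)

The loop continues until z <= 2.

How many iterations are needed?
7

Tracing iterations:
Initial: b=6, z=9
After iteration 1: b=14, z=8
After iteration 2: b=30, z=7
After iteration 3: b=62, z=6
After iteration 4: b=126, z=5
After iteration 5: b=254, z=4
After iteration 6: b=510, z=3
After iteration 7: b=1022, z=2
z <= 2 now holds, so the loop exits after 7 iterations.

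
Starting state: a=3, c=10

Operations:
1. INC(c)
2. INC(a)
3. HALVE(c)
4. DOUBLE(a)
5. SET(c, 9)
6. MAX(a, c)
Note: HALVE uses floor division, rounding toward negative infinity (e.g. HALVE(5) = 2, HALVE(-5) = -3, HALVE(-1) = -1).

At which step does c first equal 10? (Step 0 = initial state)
Step 0

Tracing c:
Initial: c = 10 ← first occurrence
After step 1: c = 11
After step 2: c = 11
After step 3: c = 5
After step 4: c = 5
After step 5: c = 9
After step 6: c = 9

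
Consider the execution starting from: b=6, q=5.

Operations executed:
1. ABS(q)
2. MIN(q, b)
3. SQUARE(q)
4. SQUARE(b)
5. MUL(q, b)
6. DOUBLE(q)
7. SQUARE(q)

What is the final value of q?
q = 3240000

Tracing execution:
Step 1: ABS(q) → q = 5
Step 2: MIN(q, b) → q = 5
Step 3: SQUARE(q) → q = 25
Step 4: SQUARE(b) → q = 25
Step 5: MUL(q, b) → q = 900
Step 6: DOUBLE(q) → q = 1800
Step 7: SQUARE(q) → q = 3240000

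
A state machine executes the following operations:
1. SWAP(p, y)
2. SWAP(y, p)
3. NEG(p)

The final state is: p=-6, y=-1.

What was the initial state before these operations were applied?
p=6, y=-1

Working backwards:
Final state: p=-6, y=-1
Before step 3 (NEG(p)): p=6, y=-1
Before step 2 (SWAP(y, p)): p=-1, y=6
Before step 1 (SWAP(p, y)): p=6, y=-1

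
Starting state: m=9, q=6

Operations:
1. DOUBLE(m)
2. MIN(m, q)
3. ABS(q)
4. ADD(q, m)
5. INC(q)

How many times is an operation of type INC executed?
1

Counting INC operations:
Step 5: INC(q) ← INC
Total: 1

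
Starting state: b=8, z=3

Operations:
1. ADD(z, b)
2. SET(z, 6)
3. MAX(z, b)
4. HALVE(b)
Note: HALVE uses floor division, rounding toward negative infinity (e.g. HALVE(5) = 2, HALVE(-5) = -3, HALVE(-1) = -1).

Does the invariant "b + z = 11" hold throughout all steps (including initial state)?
No, violated after step 1

The invariant is violated after step 1.

State at each step:
Initial: b=8, z=3
After step 1: b=8, z=11
After step 2: b=8, z=6
After step 3: b=8, z=8
After step 4: b=4, z=8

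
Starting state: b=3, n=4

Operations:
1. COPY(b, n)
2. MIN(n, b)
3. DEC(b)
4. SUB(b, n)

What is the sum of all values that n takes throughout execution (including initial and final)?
20

Values of n at each step:
Initial: n = 4
After step 1: n = 4
After step 2: n = 4
After step 3: n = 4
After step 4: n = 4
Sum = 4 + 4 + 4 + 4 + 4 = 20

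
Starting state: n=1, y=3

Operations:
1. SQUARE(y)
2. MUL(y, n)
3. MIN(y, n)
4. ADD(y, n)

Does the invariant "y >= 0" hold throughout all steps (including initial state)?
Yes

The invariant holds at every step.

State at each step:
Initial: n=1, y=3
After step 1: n=1, y=9
After step 2: n=1, y=9
After step 3: n=1, y=1
After step 4: n=1, y=2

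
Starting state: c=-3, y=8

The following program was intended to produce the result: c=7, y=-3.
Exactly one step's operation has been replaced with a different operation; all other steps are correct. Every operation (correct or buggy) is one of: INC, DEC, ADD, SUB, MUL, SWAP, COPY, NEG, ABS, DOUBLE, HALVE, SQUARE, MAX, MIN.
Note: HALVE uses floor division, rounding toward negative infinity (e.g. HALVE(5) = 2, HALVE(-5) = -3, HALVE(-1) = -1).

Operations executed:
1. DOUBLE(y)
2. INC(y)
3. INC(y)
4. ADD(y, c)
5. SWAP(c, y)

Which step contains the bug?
Step 1

Trace with buggy code:
Initial: c=-3, y=8
After step 1: c=-3, y=16
After step 2: c=-3, y=17
After step 3: c=-3, y=18
After step 4: c=-3, y=15
After step 5: c=15, y=-3
Actual final c=15, y=-3 ≠ expected c=7, y=-3.
Step 1 is the only position where a single-operation replacement can produce the expected result.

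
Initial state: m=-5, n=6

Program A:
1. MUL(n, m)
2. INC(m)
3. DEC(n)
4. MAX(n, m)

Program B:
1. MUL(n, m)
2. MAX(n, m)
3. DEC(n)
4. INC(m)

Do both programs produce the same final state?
No

Program A final state: m=-4, n=-4
Program B final state: m=-4, n=-6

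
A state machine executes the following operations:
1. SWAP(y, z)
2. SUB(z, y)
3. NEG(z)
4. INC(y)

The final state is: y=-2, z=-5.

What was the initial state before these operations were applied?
y=2, z=-3

Working backwards:
Final state: y=-2, z=-5
Before step 4 (INC(y)): y=-3, z=-5
Before step 3 (NEG(z)): y=-3, z=5
Before step 2 (SUB(z, y)): y=-3, z=2
Before step 1 (SWAP(y, z)): y=2, z=-3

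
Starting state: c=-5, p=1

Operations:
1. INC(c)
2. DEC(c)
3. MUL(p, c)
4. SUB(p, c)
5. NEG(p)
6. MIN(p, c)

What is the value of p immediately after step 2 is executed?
p = 1

Tracing p through execution:
Initial: p = 1
After step 1 (INC(c)): p = 1
After step 2 (DEC(c)): p = 1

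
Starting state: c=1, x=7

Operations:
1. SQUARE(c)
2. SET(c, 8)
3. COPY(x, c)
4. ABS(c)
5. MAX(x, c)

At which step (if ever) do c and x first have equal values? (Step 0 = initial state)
Step 3

c and x first become equal after step 3.

Comparing values at each step:
Initial: c=1, x=7
After step 1: c=1, x=7
After step 2: c=8, x=7
After step 3: c=8, x=8 ← equal!
After step 4: c=8, x=8 ← equal!
After step 5: c=8, x=8 ← equal!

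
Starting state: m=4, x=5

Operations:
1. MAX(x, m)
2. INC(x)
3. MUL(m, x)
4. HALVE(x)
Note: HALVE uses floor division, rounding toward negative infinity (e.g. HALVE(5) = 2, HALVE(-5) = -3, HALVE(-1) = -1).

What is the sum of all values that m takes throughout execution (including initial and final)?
60

Values of m at each step:
Initial: m = 4
After step 1: m = 4
After step 2: m = 4
After step 3: m = 24
After step 4: m = 24
Sum = 4 + 4 + 4 + 24 + 24 = 60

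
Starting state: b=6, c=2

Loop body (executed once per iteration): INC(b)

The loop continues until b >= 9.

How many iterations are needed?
3

Tracing iterations:
Initial: b=6, c=2
After iteration 1: b=7, c=2
After iteration 2: b=8, c=2
After iteration 3: b=9, c=2
b >= 9 now holds, so the loop exits after 3 iterations.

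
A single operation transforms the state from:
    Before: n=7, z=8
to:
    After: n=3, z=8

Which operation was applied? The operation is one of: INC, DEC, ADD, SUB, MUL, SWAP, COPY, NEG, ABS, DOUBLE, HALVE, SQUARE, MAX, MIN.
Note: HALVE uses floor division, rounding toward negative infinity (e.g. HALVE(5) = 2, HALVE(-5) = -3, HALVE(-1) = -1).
HALVE(n)

Analyzing the change:
Before: n=7, z=8
After: n=3, z=8
Variable n changed from 7 to 3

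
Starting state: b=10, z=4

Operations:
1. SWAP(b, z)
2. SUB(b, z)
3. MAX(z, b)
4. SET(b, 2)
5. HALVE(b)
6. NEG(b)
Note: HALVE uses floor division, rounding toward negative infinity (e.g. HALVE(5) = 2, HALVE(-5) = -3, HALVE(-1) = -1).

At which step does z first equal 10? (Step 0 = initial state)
Step 1

Tracing z:
Initial: z = 4
After step 1: z = 10 ← first occurrence
After step 2: z = 10
After step 3: z = 10
After step 4: z = 10
After step 5: z = 10
After step 6: z = 10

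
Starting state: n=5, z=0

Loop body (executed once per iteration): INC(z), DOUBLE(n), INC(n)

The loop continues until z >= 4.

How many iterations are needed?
4

Tracing iterations:
Initial: n=5, z=0
After iteration 1: n=11, z=1
After iteration 2: n=23, z=2
After iteration 3: n=47, z=3
After iteration 4: n=95, z=4
z >= 4 now holds, so the loop exits after 4 iterations.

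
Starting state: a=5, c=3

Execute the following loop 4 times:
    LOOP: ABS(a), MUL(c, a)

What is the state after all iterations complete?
a=5, c=1875

Iteration trace:
Start: a=5, c=3
After iteration 1: a=5, c=15
After iteration 2: a=5, c=75
After iteration 3: a=5, c=375
After iteration 4: a=5, c=1875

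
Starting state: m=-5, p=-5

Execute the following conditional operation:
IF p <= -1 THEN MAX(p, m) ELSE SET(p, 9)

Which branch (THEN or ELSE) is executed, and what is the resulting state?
Branch: THEN, Final state: m=-5, p=-5

Evaluating condition: p <= -1
p = -5
Condition is True, so THEN branch executes
After MAX(p, m): m=-5, p=-5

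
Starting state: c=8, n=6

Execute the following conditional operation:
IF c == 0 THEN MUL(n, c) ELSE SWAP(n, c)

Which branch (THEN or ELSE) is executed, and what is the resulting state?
Branch: ELSE, Final state: c=6, n=8

Evaluating condition: c == 0
c = 8
Condition is False, so ELSE branch executes
After SWAP(n, c): c=6, n=8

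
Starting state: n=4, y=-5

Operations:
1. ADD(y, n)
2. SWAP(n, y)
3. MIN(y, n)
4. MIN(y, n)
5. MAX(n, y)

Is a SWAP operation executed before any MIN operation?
Yes

First SWAP: step 2
First MIN: step 3
Since 2 < 3, SWAP comes first.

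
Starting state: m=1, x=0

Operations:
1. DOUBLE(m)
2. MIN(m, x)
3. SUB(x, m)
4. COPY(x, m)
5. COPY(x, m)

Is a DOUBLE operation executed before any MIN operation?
Yes

First DOUBLE: step 1
First MIN: step 2
Since 1 < 2, DOUBLE comes first.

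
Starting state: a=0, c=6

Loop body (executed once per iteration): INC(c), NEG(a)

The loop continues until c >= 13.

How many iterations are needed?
7

Tracing iterations:
Initial: a=0, c=6
After iteration 1: a=0, c=7
After iteration 2: a=0, c=8
After iteration 3: a=0, c=9
After iteration 4: a=0, c=10
After iteration 5: a=0, c=11
After iteration 6: a=0, c=12
After iteration 7: a=0, c=13
c >= 13 now holds, so the loop exits after 7 iterations.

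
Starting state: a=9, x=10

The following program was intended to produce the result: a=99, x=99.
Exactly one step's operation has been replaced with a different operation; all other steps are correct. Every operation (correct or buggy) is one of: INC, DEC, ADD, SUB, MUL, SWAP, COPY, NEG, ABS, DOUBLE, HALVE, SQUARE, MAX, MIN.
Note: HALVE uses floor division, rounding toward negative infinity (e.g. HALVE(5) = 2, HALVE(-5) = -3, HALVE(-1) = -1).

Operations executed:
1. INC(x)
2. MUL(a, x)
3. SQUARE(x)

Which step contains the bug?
Step 3

Trace with buggy code:
Initial: a=9, x=10
After step 1: a=9, x=11
After step 2: a=99, x=11
After step 3: a=99, x=121
Actual final a=99, x=121 ≠ expected a=99, x=99.
Step 3 is the only position where a single-operation replacement can produce the expected result.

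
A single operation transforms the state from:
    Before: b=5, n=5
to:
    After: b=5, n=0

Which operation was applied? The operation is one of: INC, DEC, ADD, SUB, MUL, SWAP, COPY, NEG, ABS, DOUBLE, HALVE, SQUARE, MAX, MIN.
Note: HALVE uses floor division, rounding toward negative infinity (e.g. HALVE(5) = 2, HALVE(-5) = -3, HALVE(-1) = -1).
SUB(n, b)

Analyzing the change:
Before: b=5, n=5
After: b=5, n=0
Variable n changed from 5 to 0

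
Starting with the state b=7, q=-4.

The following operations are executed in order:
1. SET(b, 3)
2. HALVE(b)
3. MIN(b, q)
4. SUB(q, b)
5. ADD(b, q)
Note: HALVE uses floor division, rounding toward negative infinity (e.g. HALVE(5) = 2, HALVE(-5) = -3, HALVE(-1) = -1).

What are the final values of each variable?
{b: -4, q: 0}

Step-by-step execution:
Initial: b=7, q=-4
After step 1 (SET(b, 3)): b=3, q=-4
After step 2 (HALVE(b)): b=1, q=-4
After step 3 (MIN(b, q)): b=-4, q=-4
After step 4 (SUB(q, b)): b=-4, q=0
After step 5 (ADD(b, q)): b=-4, q=0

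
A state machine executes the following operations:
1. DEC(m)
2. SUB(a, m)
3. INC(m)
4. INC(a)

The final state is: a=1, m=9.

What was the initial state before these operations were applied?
a=8, m=9

Working backwards:
Final state: a=1, m=9
Before step 4 (INC(a)): a=0, m=9
Before step 3 (INC(m)): a=0, m=8
Before step 2 (SUB(a, m)): a=8, m=8
Before step 1 (DEC(m)): a=8, m=9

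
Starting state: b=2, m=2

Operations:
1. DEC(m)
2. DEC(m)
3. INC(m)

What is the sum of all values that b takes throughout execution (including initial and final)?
8

Values of b at each step:
Initial: b = 2
After step 1: b = 2
After step 2: b = 2
After step 3: b = 2
Sum = 2 + 2 + 2 + 2 = 8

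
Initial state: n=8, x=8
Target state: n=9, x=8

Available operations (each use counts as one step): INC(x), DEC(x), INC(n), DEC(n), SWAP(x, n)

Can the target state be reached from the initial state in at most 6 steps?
Yes

Path (1 step): INC(n)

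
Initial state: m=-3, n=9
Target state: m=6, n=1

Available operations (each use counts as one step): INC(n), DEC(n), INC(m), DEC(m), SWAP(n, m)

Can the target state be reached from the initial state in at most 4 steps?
No

The target state cannot be reached within 4 steps.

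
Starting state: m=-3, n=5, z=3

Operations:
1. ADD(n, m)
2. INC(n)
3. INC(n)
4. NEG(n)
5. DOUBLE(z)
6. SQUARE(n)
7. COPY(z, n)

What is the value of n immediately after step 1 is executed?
n = 2

Tracing n through execution:
Initial: n = 5
After step 1 (ADD(n, m)): n = 2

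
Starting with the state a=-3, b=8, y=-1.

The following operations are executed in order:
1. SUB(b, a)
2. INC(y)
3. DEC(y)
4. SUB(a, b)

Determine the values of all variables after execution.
{a: -14, b: 11, y: -1}

Step-by-step execution:
Initial: a=-3, b=8, y=-1
After step 1 (SUB(b, a)): a=-3, b=11, y=-1
After step 2 (INC(y)): a=-3, b=11, y=0
After step 3 (DEC(y)): a=-3, b=11, y=-1
After step 4 (SUB(a, b)): a=-14, b=11, y=-1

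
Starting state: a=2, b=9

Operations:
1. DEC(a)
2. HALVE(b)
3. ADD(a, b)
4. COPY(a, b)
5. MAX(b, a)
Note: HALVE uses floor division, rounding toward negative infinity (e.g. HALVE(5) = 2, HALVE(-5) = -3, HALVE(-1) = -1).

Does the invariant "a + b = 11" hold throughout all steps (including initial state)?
No, violated after step 1

The invariant is violated after step 1.

State at each step:
Initial: a=2, b=9
After step 1: a=1, b=9
After step 2: a=1, b=4
After step 3: a=5, b=4
After step 4: a=4, b=4
After step 5: a=4, b=4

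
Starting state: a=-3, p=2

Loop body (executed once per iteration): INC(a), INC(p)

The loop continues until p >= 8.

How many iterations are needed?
6

Tracing iterations:
Initial: a=-3, p=2
After iteration 1: a=-2, p=3
After iteration 2: a=-1, p=4
After iteration 3: a=0, p=5
After iteration 4: a=1, p=6
After iteration 5: a=2, p=7
After iteration 6: a=3, p=8
p >= 8 now holds, so the loop exits after 6 iterations.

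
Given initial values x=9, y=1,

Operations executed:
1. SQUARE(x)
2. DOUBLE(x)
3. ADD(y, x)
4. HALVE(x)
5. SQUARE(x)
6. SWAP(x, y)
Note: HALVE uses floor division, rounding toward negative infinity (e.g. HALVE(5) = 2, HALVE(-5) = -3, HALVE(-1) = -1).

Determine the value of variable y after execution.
y = 6561

Tracing execution:
Step 1: SQUARE(x) → y = 1
Step 2: DOUBLE(x) → y = 1
Step 3: ADD(y, x) → y = 163
Step 4: HALVE(x) → y = 163
Step 5: SQUARE(x) → y = 163
Step 6: SWAP(x, y) → y = 6561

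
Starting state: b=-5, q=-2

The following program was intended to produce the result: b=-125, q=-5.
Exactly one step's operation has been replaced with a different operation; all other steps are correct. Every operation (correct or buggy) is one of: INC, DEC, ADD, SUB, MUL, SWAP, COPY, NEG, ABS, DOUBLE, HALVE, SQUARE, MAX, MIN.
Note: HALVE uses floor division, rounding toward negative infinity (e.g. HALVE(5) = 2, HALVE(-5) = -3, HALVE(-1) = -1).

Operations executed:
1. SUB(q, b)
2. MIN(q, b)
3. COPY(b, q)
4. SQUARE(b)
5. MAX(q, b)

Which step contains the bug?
Step 5

Trace with buggy code:
Initial: b=-5, q=-2
After step 1: b=-5, q=3
After step 2: b=-5, q=-5
After step 3: b=-5, q=-5
After step 4: b=25, q=-5
After step 5: b=25, q=25
Actual final b=25, q=25 ≠ expected b=-125, q=-5.
Step 5 is the only position where a single-operation replacement can produce the expected result.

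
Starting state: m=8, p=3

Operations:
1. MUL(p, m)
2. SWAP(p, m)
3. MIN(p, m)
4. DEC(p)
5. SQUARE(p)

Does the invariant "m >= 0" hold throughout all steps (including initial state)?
Yes

The invariant holds at every step.

State at each step:
Initial: m=8, p=3
After step 1: m=8, p=24
After step 2: m=24, p=8
After step 3: m=24, p=8
After step 4: m=24, p=7
After step 5: m=24, p=49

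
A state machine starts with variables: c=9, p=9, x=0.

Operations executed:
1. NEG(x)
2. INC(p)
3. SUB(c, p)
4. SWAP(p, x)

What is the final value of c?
c = -1

Tracing execution:
Step 1: NEG(x) → c = 9
Step 2: INC(p) → c = 9
Step 3: SUB(c, p) → c = -1
Step 4: SWAP(p, x) → c = -1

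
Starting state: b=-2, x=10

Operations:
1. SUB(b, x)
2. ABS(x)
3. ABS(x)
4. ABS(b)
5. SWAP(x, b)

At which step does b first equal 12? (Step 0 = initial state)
Step 4

Tracing b:
Initial: b = -2
After step 1: b = -12
After step 2: b = -12
After step 3: b = -12
After step 4: b = 12 ← first occurrence
After step 5: b = 10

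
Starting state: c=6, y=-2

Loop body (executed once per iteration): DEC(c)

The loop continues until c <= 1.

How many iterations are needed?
5

Tracing iterations:
Initial: c=6, y=-2
After iteration 1: c=5, y=-2
After iteration 2: c=4, y=-2
After iteration 3: c=3, y=-2
After iteration 4: c=2, y=-2
After iteration 5: c=1, y=-2
c <= 1 now holds, so the loop exits after 5 iterations.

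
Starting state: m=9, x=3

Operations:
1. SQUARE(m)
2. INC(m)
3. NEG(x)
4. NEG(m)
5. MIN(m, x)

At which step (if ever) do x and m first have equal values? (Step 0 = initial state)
Never

x and m never become equal during execution.

Comparing values at each step:
Initial: x=3, m=9
After step 1: x=3, m=81
After step 2: x=3, m=82
After step 3: x=-3, m=82
After step 4: x=-3, m=-82
After step 5: x=-3, m=-82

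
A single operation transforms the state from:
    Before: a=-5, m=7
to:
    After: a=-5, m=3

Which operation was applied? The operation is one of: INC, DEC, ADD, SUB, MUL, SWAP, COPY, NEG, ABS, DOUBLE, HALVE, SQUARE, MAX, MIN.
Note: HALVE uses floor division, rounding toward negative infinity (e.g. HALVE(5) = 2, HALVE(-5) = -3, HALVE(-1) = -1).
HALVE(m)

Analyzing the change:
Before: a=-5, m=7
After: a=-5, m=3
Variable m changed from 7 to 3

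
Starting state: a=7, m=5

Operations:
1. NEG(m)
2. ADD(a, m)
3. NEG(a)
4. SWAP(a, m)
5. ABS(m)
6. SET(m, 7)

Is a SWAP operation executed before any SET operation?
Yes

First SWAP: step 4
First SET: step 6
Since 4 < 6, SWAP comes first.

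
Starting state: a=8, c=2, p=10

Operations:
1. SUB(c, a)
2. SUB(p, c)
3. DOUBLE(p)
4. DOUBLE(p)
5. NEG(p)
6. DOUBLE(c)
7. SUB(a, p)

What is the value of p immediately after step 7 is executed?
p = -64

Tracing p through execution:
Initial: p = 10
After step 1 (SUB(c, a)): p = 10
After step 2 (SUB(p, c)): p = 16
After step 3 (DOUBLE(p)): p = 32
After step 4 (DOUBLE(p)): p = 64
After step 5 (NEG(p)): p = -64
After step 6 (DOUBLE(c)): p = -64
After step 7 (SUB(a, p)): p = -64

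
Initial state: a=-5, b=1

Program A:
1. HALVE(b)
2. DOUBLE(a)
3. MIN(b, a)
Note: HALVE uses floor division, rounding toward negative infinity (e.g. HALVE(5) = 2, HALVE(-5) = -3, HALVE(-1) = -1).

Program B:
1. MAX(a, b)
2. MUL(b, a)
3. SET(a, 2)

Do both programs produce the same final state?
No

Program A final state: a=-10, b=-10
Program B final state: a=2, b=1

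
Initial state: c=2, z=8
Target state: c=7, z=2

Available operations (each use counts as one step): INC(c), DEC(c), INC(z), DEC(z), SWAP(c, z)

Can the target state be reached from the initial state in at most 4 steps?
Yes

Path (2 steps): DEC(z) → SWAP(c, z)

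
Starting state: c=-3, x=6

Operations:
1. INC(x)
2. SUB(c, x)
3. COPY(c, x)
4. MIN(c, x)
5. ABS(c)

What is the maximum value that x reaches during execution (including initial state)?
7

Values of x at each step:
Initial: x = 6
After step 1: x = 7 ← maximum
After step 2: x = 7
After step 3: x = 7
After step 4: x = 7
After step 5: x = 7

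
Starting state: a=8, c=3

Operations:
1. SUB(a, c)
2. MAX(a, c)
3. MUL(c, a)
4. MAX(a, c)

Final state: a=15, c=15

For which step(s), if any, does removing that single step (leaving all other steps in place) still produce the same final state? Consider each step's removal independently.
Step(s) 2

Testing removal of each single step:
Without step 1: final = a=24, c=24 (different)
Without step 2: final = a=15, c=15 (same)
Without step 3: final = a=5, c=3 (different)
Without step 4: final = a=5, c=15 (different)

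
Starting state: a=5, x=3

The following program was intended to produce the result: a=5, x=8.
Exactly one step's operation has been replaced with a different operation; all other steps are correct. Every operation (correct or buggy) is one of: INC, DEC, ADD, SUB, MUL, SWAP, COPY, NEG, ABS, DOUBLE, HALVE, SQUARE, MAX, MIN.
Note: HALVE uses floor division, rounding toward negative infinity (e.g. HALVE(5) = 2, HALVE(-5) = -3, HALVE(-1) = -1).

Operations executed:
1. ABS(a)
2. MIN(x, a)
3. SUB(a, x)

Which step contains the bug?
Step 3

Trace with buggy code:
Initial: a=5, x=3
After step 1: a=5, x=3
After step 2: a=5, x=3
After step 3: a=2, x=3
Actual final a=2, x=3 ≠ expected a=5, x=8.
Step 3 is the only position where a single-operation replacement can produce the expected result.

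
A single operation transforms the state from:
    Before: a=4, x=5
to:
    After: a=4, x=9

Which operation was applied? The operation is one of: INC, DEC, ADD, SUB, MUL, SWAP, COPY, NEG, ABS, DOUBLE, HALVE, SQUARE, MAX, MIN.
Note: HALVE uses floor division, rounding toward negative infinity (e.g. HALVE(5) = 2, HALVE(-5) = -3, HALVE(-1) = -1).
ADD(x, a)

Analyzing the change:
Before: a=4, x=5
After: a=4, x=9
Variable x changed from 5 to 9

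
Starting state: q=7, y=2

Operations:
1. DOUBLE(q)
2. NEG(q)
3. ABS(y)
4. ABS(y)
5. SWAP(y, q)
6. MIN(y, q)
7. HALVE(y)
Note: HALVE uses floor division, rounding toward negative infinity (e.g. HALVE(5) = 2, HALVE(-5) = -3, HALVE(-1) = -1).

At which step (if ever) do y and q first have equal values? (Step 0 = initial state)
Never

y and q never become equal during execution.

Comparing values at each step:
Initial: y=2, q=7
After step 1: y=2, q=14
After step 2: y=2, q=-14
After step 3: y=2, q=-14
After step 4: y=2, q=-14
After step 5: y=-14, q=2
After step 6: y=-14, q=2
After step 7: y=-7, q=2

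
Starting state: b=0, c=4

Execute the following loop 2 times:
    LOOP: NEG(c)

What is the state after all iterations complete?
b=0, c=4

Iteration trace:
Start: b=0, c=4
After iteration 1: b=0, c=-4
After iteration 2: b=0, c=4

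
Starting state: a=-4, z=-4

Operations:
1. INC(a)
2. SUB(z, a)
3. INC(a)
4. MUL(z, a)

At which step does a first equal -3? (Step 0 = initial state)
Step 1

Tracing a:
Initial: a = -4
After step 1: a = -3 ← first occurrence
After step 2: a = -3
After step 3: a = -2
After step 4: a = -2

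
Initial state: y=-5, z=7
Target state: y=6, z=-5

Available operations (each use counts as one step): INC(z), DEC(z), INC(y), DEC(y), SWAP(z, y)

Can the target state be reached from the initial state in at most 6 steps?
Yes

Path (2 steps): DEC(z) → SWAP(z, y)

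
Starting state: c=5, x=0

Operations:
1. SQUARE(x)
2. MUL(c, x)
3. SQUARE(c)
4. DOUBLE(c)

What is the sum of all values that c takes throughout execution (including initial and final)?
10

Values of c at each step:
Initial: c = 5
After step 1: c = 5
After step 2: c = 0
After step 3: c = 0
After step 4: c = 0
Sum = 5 + 5 + 0 + 0 + 0 = 10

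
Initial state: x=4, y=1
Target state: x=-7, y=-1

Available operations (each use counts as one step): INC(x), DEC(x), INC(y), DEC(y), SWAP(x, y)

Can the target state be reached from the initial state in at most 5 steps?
No

The target state cannot be reached within 5 steps.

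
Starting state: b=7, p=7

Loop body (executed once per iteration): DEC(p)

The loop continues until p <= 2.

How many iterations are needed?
5

Tracing iterations:
Initial: b=7, p=7
After iteration 1: b=7, p=6
After iteration 2: b=7, p=5
After iteration 3: b=7, p=4
After iteration 4: b=7, p=3
After iteration 5: b=7, p=2
p <= 2 now holds, so the loop exits after 5 iterations.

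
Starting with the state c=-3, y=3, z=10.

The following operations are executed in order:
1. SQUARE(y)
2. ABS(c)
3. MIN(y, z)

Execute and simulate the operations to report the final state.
{c: 3, y: 9, z: 10}

Step-by-step execution:
Initial: c=-3, y=3, z=10
After step 1 (SQUARE(y)): c=-3, y=9, z=10
After step 2 (ABS(c)): c=3, y=9, z=10
After step 3 (MIN(y, z)): c=3, y=9, z=10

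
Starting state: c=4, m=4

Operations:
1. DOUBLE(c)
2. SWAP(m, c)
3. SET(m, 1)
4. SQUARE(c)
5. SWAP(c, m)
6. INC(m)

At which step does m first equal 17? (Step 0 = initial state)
Step 6

Tracing m:
Initial: m = 4
After step 1: m = 4
After step 2: m = 8
After step 3: m = 1
After step 4: m = 1
After step 5: m = 16
After step 6: m = 17 ← first occurrence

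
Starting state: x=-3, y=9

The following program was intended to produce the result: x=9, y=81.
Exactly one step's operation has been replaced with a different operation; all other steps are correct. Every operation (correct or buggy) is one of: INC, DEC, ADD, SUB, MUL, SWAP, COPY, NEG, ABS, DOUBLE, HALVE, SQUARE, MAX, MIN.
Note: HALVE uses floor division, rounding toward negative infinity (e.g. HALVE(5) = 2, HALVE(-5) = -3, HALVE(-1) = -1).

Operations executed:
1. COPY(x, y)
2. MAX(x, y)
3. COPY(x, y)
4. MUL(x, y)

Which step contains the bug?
Step 4

Trace with buggy code:
Initial: x=-3, y=9
After step 1: x=9, y=9
After step 2: x=9, y=9
After step 3: x=9, y=9
After step 4: x=81, y=9
Actual final x=81, y=9 ≠ expected x=9, y=81.
Step 4 is the only position where a single-operation replacement can produce the expected result.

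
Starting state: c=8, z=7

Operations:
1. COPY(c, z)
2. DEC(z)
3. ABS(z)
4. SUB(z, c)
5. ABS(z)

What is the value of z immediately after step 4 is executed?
z = -1

Tracing z through execution:
Initial: z = 7
After step 1 (COPY(c, z)): z = 7
After step 2 (DEC(z)): z = 6
After step 3 (ABS(z)): z = 6
After step 4 (SUB(z, c)): z = -1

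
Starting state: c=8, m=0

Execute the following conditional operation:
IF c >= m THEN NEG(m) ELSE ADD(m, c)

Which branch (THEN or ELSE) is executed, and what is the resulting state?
Branch: THEN, Final state: c=8, m=0

Evaluating condition: c >= m
c = 8, m = 0
Condition is True, so THEN branch executes
After NEG(m): c=8, m=0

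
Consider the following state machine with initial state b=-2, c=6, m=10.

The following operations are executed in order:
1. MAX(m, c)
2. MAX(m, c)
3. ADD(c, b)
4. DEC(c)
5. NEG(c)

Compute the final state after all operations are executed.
{b: -2, c: -3, m: 10}

Step-by-step execution:
Initial: b=-2, c=6, m=10
After step 1 (MAX(m, c)): b=-2, c=6, m=10
After step 2 (MAX(m, c)): b=-2, c=6, m=10
After step 3 (ADD(c, b)): b=-2, c=4, m=10
After step 4 (DEC(c)): b=-2, c=3, m=10
After step 5 (NEG(c)): b=-2, c=-3, m=10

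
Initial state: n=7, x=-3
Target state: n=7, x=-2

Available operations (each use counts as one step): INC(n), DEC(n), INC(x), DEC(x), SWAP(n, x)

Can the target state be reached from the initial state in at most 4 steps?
Yes

Path (1 step): INC(x)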